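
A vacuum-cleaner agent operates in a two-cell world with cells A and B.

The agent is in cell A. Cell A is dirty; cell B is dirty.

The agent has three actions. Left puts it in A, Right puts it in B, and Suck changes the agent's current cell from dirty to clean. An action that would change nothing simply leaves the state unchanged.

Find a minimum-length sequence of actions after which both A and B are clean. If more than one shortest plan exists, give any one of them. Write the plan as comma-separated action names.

t=1 Suck ⇒ (A; A:clean, B:dirty)
t=2 Right ⇒ (B; A:clean, B:dirty)
t=3 Suck ⇒ (B; A:clean, B:clean)
min 3: Suck A + move + Suck B

Suck, Right, Suck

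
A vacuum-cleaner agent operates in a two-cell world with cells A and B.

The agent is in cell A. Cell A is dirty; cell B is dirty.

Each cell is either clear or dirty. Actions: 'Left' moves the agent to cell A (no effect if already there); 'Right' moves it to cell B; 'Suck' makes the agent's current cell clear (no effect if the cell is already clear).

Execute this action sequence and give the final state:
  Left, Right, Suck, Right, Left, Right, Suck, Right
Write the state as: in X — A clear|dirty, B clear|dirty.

1. Left → in A — A dirty, B dirty
2. Right → in B — A dirty, B dirty
3. Suck → in B — A dirty, B clear
4. Right → in B — A dirty, B clear
5. Left → in A — A dirty, B clear
6. Right → in B — A dirty, B clear
7. Suck → in B — A dirty, B clear
8. Right → in B — A dirty, B clear

in B — A dirty, B clear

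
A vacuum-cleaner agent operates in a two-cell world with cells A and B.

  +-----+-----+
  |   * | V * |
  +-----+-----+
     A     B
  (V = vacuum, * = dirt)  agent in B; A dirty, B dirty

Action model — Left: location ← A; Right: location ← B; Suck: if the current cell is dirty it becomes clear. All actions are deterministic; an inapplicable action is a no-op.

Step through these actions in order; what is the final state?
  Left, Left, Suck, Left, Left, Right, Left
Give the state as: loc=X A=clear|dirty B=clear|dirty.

Left (#1): loc=A A=dirty B=dirty
Left (#2): loc=A A=dirty B=dirty
Suck (#3): loc=A A=clear B=dirty
Left (#4): loc=A A=clear B=dirty
Left (#5): loc=A A=clear B=dirty
Right (#6): loc=B A=clear B=dirty
Left (#7): loc=A A=clear B=dirty

loc=A A=clear B=dirty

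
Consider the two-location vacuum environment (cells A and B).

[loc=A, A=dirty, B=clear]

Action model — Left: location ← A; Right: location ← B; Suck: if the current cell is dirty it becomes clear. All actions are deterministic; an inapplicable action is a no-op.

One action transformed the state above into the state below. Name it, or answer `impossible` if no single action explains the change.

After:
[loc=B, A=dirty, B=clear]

Right

try  Left: loc=A A=dirty B=clear
try Right: loc=B A=dirty B=clear  ← match
try  Suck: loc=A A=clear B=clear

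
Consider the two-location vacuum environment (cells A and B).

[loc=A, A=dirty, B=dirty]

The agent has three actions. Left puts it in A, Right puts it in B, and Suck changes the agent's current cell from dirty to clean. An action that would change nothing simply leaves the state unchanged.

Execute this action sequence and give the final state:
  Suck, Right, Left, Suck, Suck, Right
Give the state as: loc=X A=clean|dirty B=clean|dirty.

1. Suck → loc=A A=clean B=dirty
2. Right → loc=B A=clean B=dirty
3. Left → loc=A A=clean B=dirty
4. Suck → loc=A A=clean B=dirty
5. Suck → loc=A A=clean B=dirty
6. Right → loc=B A=clean B=dirty

loc=B A=clean B=dirty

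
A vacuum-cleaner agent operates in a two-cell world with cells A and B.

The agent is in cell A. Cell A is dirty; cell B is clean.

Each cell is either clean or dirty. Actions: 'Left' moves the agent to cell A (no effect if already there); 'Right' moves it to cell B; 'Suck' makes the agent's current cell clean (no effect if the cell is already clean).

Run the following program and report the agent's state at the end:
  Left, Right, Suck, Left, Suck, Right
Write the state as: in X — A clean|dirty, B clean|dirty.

in B — A clean, B clean

step 1/6 (Left): in A — A dirty, B clean
step 2/6 (Right): in B — A dirty, B clean
step 3/6 (Suck): in B — A dirty, B clean
step 4/6 (Left): in A — A dirty, B clean
step 5/6 (Suck): in A — A clean, B clean
step 6/6 (Right): in B — A clean, B clean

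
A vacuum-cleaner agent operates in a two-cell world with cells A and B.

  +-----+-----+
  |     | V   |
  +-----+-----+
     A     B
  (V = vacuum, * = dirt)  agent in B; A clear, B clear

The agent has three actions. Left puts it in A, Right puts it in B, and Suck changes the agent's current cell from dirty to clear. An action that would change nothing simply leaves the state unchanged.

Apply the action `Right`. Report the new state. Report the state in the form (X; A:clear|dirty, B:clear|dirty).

(B; A:clear, B:clear)

start: (B; A:clear, B:clear)
t=1 Right ⇒ (B; A:clear, B:clear)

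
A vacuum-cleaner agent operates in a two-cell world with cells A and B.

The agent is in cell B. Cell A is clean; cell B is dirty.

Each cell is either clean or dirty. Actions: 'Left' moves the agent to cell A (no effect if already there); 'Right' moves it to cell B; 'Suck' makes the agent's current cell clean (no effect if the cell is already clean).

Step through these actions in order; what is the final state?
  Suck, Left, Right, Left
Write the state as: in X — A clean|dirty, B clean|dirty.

in A — A clean, B clean

step 1/4 (Suck): in B — A clean, B clean
step 2/4 (Left): in A — A clean, B clean
step 3/4 (Right): in B — A clean, B clean
step 4/4 (Left): in A — A clean, B clean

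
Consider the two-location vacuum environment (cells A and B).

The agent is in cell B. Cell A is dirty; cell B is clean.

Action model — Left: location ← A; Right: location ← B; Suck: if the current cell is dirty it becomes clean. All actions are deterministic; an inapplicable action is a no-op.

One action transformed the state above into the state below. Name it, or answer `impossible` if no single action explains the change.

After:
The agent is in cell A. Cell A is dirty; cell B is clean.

Left

try  Left: in A — A dirty, B clean  ← match
try Right: in B — A dirty, B clean
try  Suck: in B — A dirty, B clean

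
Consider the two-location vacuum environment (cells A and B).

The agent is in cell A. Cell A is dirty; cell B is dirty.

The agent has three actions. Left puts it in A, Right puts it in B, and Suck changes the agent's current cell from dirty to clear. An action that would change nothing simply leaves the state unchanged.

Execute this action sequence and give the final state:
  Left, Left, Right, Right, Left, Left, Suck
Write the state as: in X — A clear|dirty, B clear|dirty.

step 1/7 (Left): in A — A dirty, B dirty
step 2/7 (Left): in A — A dirty, B dirty
step 3/7 (Right): in B — A dirty, B dirty
step 4/7 (Right): in B — A dirty, B dirty
step 5/7 (Left): in A — A dirty, B dirty
step 6/7 (Left): in A — A dirty, B dirty
step 7/7 (Suck): in A — A clear, B dirty

in A — A clear, B dirty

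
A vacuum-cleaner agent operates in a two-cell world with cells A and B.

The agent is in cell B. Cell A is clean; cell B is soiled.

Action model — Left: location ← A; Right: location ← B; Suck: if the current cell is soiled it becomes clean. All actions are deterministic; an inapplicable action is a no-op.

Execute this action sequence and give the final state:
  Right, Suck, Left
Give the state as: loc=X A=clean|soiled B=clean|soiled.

step 1/3 (Right): loc=B A=clean B=soiled
step 2/3 (Suck): loc=B A=clean B=clean
step 3/3 (Left): loc=A A=clean B=clean

loc=A A=clean B=clean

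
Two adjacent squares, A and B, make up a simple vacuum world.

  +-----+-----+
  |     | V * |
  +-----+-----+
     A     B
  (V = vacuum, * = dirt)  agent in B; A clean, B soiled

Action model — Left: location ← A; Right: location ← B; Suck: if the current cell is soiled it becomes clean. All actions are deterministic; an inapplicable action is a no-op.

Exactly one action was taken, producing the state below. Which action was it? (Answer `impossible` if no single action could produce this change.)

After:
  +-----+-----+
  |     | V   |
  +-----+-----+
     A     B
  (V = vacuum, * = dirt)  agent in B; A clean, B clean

Suck

try  Left: (A; A:clean, B:soiled)
try Right: (B; A:clean, B:soiled)
try  Suck: (B; A:clean, B:clean)  ← match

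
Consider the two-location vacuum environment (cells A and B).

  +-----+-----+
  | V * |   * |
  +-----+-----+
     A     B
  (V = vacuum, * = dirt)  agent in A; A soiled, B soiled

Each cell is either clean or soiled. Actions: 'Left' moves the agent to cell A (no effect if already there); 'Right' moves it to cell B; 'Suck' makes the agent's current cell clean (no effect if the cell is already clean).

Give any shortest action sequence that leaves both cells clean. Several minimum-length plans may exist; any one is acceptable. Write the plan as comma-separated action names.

[1] after Suck: loc=A A=clean B=soiled
[2] after Right: loc=B A=clean B=soiled
[3] after Suck: loc=B A=clean B=clean
min 3: Suck A + move + Suck B

Suck, Right, Suck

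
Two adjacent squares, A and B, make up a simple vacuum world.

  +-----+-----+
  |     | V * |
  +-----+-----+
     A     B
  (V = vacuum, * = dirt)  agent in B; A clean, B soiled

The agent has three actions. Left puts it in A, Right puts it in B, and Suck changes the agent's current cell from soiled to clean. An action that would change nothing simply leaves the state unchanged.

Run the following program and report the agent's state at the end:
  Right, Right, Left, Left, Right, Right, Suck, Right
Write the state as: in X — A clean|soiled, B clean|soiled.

step 1/8 (Right): in B — A clean, B soiled
step 2/8 (Right): in B — A clean, B soiled
step 3/8 (Left): in A — A clean, B soiled
step 4/8 (Left): in A — A clean, B soiled
step 5/8 (Right): in B — A clean, B soiled
step 6/8 (Right): in B — A clean, B soiled
step 7/8 (Suck): in B — A clean, B clean
step 8/8 (Right): in B — A clean, B clean

in B — A clean, B clean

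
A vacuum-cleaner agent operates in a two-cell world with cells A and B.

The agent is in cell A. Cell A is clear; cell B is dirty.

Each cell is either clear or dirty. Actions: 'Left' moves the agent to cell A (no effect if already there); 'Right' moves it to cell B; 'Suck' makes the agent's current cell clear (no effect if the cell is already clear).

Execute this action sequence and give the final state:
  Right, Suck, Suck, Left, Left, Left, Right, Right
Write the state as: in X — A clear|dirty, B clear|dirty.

t=1 Right ⇒ in B — A clear, B dirty
t=2 Suck ⇒ in B — A clear, B clear
t=3 Suck ⇒ in B — A clear, B clear
t=4 Left ⇒ in A — A clear, B clear
t=5 Left ⇒ in A — A clear, B clear
t=6 Left ⇒ in A — A clear, B clear
t=7 Right ⇒ in B — A clear, B clear
t=8 Right ⇒ in B — A clear, B clear

in B — A clear, B clear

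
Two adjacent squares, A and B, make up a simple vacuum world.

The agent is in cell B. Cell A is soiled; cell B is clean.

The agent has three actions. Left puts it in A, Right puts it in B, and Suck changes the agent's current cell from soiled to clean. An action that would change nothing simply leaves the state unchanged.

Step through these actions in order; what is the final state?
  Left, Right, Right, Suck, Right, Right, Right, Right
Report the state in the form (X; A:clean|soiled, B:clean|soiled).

Left (#1): (A; A:soiled, B:clean)
Right (#2): (B; A:soiled, B:clean)
Right (#3): (B; A:soiled, B:clean)
Suck (#4): (B; A:soiled, B:clean)
Right (#5): (B; A:soiled, B:clean)
Right (#6): (B; A:soiled, B:clean)
Right (#7): (B; A:soiled, B:clean)
Right (#8): (B; A:soiled, B:clean)

(B; A:soiled, B:clean)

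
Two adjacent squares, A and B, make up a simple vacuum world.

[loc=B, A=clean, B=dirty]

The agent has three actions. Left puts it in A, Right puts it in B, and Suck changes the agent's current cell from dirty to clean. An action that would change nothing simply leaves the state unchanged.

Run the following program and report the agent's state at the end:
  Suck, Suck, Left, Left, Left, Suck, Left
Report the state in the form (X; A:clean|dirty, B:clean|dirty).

(A; A:clean, B:clean)

1. Suck → (B; A:clean, B:clean)
2. Suck → (B; A:clean, B:clean)
3. Left → (A; A:clean, B:clean)
4. Left → (A; A:clean, B:clean)
5. Left → (A; A:clean, B:clean)
6. Suck → (A; A:clean, B:clean)
7. Left → (A; A:clean, B:clean)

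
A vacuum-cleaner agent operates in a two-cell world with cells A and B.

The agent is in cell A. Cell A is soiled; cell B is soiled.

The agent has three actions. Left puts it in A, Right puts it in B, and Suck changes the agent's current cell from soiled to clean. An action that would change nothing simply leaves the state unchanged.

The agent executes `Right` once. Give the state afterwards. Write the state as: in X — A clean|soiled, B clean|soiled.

start: in A — A soiled, B soiled
[1] after Right: in B — A soiled, B soiled

in B — A soiled, B soiled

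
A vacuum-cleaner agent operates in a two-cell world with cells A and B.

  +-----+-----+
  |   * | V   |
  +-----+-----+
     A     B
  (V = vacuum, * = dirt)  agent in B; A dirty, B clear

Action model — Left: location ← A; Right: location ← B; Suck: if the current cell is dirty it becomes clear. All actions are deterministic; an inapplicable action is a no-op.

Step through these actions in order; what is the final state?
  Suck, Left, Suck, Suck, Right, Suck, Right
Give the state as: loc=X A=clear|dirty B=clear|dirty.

loc=B A=clear B=clear

[1] after Suck: loc=B A=dirty B=clear
[2] after Left: loc=A A=dirty B=clear
[3] after Suck: loc=A A=clear B=clear
[4] after Suck: loc=A A=clear B=clear
[5] after Right: loc=B A=clear B=clear
[6] after Suck: loc=B A=clear B=clear
[7] after Right: loc=B A=clear B=clear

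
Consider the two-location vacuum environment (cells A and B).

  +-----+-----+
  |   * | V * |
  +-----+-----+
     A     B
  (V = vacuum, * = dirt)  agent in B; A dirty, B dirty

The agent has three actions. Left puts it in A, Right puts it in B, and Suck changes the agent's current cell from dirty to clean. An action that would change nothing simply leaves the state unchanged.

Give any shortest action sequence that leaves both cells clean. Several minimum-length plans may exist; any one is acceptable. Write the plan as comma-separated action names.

Suck, Left, Suck

1. Suck → loc=B A=dirty B=clean
2. Left → loc=A A=dirty B=clean
3. Suck → loc=A A=clean B=clean
min 3: Suck B + move + Suck A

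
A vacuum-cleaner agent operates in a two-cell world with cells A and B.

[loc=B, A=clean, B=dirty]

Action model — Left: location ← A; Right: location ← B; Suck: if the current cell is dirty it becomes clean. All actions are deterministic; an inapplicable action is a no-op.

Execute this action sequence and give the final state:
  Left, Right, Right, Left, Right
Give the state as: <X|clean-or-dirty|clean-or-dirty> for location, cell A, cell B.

<B|clean|dirty>

1. Left → <A|clean|dirty>
2. Right → <B|clean|dirty>
3. Right → <B|clean|dirty>
4. Left → <A|clean|dirty>
5. Right → <B|clean|dirty>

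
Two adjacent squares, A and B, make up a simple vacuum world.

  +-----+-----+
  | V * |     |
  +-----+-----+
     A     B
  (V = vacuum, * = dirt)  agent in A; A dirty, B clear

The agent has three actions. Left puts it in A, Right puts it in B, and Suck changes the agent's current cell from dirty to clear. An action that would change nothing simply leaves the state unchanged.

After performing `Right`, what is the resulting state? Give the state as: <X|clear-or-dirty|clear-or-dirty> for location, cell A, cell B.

<B|dirty|clear>

start: <A|dirty|clear>
1) do Right; now <B|dirty|clear>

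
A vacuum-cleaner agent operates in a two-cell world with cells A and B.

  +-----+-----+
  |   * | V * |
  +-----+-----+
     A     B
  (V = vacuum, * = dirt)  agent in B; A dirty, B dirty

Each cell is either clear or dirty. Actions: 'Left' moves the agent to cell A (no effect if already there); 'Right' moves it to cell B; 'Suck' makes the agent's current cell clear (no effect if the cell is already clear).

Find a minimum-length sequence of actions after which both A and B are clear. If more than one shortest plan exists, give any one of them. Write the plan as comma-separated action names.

Suck, Left, Suck

t=1 Suck ⇒ in B — A dirty, B clear
t=2 Left ⇒ in A — A dirty, B clear
t=3 Suck ⇒ in A — A clear, B clear
min 3: Suck B + move + Suck A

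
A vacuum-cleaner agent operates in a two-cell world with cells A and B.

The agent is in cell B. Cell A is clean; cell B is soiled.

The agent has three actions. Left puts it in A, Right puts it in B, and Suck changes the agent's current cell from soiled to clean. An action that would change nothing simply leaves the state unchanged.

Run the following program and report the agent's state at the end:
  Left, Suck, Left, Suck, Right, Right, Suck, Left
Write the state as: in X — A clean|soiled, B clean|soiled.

in A — A clean, B clean

step 1/8 (Left): in A — A clean, B soiled
step 2/8 (Suck): in A — A clean, B soiled
step 3/8 (Left): in A — A clean, B soiled
step 4/8 (Suck): in A — A clean, B soiled
step 5/8 (Right): in B — A clean, B soiled
step 6/8 (Right): in B — A clean, B soiled
step 7/8 (Suck): in B — A clean, B clean
step 8/8 (Left): in A — A clean, B clean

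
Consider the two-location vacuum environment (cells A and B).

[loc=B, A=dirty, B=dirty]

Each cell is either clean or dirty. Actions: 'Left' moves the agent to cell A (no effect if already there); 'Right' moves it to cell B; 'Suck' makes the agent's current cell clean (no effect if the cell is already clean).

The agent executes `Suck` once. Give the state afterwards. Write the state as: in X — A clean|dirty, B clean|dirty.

start: in B — A dirty, B dirty
1. Suck → in B — A dirty, B clean

in B — A dirty, B clean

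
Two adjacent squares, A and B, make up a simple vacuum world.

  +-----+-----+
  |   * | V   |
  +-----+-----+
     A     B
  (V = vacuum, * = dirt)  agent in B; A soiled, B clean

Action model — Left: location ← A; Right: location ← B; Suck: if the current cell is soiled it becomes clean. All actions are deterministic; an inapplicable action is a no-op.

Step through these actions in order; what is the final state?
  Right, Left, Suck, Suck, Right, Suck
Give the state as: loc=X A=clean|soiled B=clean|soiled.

loc=B A=clean B=clean

Right (#1): loc=B A=soiled B=clean
Left (#2): loc=A A=soiled B=clean
Suck (#3): loc=A A=clean B=clean
Suck (#4): loc=A A=clean B=clean
Right (#5): loc=B A=clean B=clean
Suck (#6): loc=B A=clean B=clean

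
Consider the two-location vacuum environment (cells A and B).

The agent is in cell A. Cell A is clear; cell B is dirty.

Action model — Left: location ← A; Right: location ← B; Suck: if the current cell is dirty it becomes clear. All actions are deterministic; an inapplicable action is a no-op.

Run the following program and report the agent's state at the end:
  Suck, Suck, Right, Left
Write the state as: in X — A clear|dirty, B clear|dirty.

1) do Suck; now in A — A clear, B dirty
2) do Suck; now in A — A clear, B dirty
3) do Right; now in B — A clear, B dirty
4) do Left; now in A — A clear, B dirty

in A — A clear, B dirty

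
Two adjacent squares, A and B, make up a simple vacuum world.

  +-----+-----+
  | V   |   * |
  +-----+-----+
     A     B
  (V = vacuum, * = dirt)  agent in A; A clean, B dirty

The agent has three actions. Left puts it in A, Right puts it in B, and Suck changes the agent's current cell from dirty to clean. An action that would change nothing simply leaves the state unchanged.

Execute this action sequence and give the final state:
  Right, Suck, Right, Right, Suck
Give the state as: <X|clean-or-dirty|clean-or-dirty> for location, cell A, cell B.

t=1 Right ⇒ <B|clean|dirty>
t=2 Suck ⇒ <B|clean|clean>
t=3 Right ⇒ <B|clean|clean>
t=4 Right ⇒ <B|clean|clean>
t=5 Suck ⇒ <B|clean|clean>

<B|clean|clean>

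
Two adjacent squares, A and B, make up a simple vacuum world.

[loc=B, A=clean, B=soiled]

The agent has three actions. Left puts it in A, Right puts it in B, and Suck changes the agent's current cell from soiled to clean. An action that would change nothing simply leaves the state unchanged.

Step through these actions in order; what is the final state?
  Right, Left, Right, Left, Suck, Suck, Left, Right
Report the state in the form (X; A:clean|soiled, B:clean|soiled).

(B; A:clean, B:soiled)

step 1/8 (Right): (B; A:clean, B:soiled)
step 2/8 (Left): (A; A:clean, B:soiled)
step 3/8 (Right): (B; A:clean, B:soiled)
step 4/8 (Left): (A; A:clean, B:soiled)
step 5/8 (Suck): (A; A:clean, B:soiled)
step 6/8 (Suck): (A; A:clean, B:soiled)
step 7/8 (Left): (A; A:clean, B:soiled)
step 8/8 (Right): (B; A:clean, B:soiled)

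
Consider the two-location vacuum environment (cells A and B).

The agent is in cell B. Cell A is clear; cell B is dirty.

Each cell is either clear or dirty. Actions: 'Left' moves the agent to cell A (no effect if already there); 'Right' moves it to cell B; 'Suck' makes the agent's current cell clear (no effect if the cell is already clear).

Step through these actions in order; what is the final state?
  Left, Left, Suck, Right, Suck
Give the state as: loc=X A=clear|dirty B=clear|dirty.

1. Left → loc=A A=clear B=dirty
2. Left → loc=A A=clear B=dirty
3. Suck → loc=A A=clear B=dirty
4. Right → loc=B A=clear B=dirty
5. Suck → loc=B A=clear B=clear

loc=B A=clear B=clear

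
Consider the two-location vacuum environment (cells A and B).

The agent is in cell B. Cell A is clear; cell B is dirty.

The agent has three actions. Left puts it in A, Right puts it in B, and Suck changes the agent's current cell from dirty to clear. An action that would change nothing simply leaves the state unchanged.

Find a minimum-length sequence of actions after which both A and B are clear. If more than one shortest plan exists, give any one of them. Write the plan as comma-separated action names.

t=1 Suck ⇒ (B; A:clear, B:clear)
min 1: B is dirty, one Suck

Suck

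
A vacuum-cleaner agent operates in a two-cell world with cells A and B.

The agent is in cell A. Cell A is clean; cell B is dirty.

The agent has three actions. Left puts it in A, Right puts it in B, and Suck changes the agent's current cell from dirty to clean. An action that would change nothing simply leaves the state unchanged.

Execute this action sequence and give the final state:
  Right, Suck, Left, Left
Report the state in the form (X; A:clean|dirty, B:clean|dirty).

[1] after Right: (B; A:clean, B:dirty)
[2] after Suck: (B; A:clean, B:clean)
[3] after Left: (A; A:clean, B:clean)
[4] after Left: (A; A:clean, B:clean)

(A; A:clean, B:clean)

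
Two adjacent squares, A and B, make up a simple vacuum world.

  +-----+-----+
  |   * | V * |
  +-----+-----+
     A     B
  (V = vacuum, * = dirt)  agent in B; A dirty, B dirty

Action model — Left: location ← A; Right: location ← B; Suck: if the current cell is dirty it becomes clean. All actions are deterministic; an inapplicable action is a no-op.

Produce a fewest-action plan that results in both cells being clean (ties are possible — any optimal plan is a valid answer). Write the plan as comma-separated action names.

[1] after Suck: <B|dirty|clean>
[2] after Left: <A|dirty|clean>
[3] after Suck: <A|clean|clean>
min 3: Suck B + move + Suck A

Suck, Left, Suck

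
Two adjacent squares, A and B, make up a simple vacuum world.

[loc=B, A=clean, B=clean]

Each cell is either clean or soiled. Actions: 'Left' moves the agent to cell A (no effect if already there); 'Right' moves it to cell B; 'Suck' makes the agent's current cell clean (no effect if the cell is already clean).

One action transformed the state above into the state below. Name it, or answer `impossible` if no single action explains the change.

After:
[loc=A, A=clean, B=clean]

try  Left: <A|clean|clean>  ← match
try Right: <B|clean|clean>
try  Suck: <B|clean|clean>

Left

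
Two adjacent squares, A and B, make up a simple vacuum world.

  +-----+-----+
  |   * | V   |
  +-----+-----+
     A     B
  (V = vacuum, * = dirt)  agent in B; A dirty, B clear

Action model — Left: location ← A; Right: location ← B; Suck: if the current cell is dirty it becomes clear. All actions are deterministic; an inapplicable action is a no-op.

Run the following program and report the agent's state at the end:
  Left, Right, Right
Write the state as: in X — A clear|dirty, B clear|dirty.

[1] after Left: in A — A dirty, B clear
[2] after Right: in B — A dirty, B clear
[3] after Right: in B — A dirty, B clear

in B — A dirty, B clear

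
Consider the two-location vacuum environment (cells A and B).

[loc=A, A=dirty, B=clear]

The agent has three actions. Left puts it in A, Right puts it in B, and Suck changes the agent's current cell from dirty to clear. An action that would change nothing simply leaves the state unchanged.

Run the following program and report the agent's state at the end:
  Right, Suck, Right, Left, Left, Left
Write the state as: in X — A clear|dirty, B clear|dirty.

in A — A dirty, B clear

1. Right → in B — A dirty, B clear
2. Suck → in B — A dirty, B clear
3. Right → in B — A dirty, B clear
4. Left → in A — A dirty, B clear
5. Left → in A — A dirty, B clear
6. Left → in A — A dirty, B clear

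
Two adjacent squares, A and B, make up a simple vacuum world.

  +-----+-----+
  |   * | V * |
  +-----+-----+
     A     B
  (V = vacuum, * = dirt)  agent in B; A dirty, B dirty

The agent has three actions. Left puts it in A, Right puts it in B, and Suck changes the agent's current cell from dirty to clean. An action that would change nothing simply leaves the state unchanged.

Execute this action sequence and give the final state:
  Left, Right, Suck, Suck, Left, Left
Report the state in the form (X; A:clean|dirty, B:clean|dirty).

(A; A:dirty, B:clean)

Left (#1): (A; A:dirty, B:dirty)
Right (#2): (B; A:dirty, B:dirty)
Suck (#3): (B; A:dirty, B:clean)
Suck (#4): (B; A:dirty, B:clean)
Left (#5): (A; A:dirty, B:clean)
Left (#6): (A; A:dirty, B:clean)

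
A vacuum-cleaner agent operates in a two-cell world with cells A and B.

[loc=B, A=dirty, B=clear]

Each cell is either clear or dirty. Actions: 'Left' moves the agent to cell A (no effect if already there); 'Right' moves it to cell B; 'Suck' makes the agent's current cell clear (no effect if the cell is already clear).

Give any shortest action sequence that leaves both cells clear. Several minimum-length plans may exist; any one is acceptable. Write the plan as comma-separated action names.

Left, Suck

1) do Left; now <A|dirty|clear>
2) do Suck; now <A|clear|clear>
min 2: go A then Suck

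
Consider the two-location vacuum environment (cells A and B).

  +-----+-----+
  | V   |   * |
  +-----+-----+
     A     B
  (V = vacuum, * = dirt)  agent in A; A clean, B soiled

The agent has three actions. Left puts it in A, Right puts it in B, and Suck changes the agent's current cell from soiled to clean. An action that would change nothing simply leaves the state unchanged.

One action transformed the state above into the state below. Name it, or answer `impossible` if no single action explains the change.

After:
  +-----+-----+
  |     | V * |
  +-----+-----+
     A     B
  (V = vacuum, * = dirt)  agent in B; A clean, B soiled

Right

try  Left: (A; A:clean, B:soiled)
try Right: (B; A:clean, B:soiled)  ← match
try  Suck: (A; A:clean, B:soiled)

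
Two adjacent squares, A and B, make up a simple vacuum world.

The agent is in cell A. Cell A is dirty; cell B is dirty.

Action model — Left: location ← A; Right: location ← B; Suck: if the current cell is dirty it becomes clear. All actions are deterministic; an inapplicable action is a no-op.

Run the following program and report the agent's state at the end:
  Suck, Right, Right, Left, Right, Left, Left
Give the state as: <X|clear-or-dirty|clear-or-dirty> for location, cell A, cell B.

<A|clear|dirty>

[1] after Suck: <A|clear|dirty>
[2] after Right: <B|clear|dirty>
[3] after Right: <B|clear|dirty>
[4] after Left: <A|clear|dirty>
[5] after Right: <B|clear|dirty>
[6] after Left: <A|clear|dirty>
[7] after Left: <A|clear|dirty>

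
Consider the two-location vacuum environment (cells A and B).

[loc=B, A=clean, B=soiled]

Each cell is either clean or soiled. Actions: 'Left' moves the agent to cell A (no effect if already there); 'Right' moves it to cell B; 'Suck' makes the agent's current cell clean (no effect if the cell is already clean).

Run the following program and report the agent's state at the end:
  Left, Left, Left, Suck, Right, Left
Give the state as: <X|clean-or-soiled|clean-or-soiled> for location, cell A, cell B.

t=1 Left ⇒ <A|clean|soiled>
t=2 Left ⇒ <A|clean|soiled>
t=3 Left ⇒ <A|clean|soiled>
t=4 Suck ⇒ <A|clean|soiled>
t=5 Right ⇒ <B|clean|soiled>
t=6 Left ⇒ <A|clean|soiled>

<A|clean|soiled>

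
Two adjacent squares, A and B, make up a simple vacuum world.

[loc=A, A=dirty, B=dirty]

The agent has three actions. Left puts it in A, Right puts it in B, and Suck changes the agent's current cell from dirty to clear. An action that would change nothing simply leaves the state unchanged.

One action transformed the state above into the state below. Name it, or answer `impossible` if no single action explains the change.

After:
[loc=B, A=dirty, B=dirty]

try  Left: <A|dirty|dirty>
try Right: <B|dirty|dirty>  ← match
try  Suck: <A|clear|dirty>

Right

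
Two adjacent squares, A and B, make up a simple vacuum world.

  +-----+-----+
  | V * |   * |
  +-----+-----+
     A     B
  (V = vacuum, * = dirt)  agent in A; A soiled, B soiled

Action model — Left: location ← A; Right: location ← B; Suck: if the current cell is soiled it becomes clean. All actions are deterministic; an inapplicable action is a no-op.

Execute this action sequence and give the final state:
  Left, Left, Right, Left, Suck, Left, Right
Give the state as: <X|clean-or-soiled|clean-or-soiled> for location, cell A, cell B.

t=1 Left ⇒ <A|soiled|soiled>
t=2 Left ⇒ <A|soiled|soiled>
t=3 Right ⇒ <B|soiled|soiled>
t=4 Left ⇒ <A|soiled|soiled>
t=5 Suck ⇒ <A|clean|soiled>
t=6 Left ⇒ <A|clean|soiled>
t=7 Right ⇒ <B|clean|soiled>

<B|clean|soiled>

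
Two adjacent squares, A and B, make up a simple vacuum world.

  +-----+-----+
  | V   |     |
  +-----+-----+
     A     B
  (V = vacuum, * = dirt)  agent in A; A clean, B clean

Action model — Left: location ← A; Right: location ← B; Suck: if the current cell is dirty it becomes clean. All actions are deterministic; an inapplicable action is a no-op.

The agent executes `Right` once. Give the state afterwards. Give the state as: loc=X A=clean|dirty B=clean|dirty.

start: loc=A A=clean B=clean
t=1 Right ⇒ loc=B A=clean B=clean

loc=B A=clean B=clean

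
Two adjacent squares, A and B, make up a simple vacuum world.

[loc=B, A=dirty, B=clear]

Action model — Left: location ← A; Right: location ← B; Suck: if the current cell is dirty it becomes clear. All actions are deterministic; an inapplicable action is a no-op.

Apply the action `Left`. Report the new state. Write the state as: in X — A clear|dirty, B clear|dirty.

start: in B — A dirty, B clear
[1] after Left: in A — A dirty, B clear

in A — A dirty, B clear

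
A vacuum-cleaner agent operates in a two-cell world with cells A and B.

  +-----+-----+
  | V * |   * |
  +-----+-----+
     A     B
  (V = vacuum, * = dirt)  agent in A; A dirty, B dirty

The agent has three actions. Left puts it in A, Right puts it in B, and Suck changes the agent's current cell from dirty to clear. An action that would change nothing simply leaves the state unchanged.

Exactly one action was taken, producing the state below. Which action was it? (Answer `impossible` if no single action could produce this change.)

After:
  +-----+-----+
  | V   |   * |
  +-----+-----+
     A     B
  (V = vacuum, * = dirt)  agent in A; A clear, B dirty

Suck

try  Left: <A|dirty|dirty>
try Right: <B|dirty|dirty>
try  Suck: <A|clear|dirty>  ← match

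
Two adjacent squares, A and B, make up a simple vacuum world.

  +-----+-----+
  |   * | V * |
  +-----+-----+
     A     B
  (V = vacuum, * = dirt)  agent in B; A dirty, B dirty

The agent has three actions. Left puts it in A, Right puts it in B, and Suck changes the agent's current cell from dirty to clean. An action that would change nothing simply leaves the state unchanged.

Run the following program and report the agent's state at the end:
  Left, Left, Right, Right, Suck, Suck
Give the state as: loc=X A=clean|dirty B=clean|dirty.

[1] after Left: loc=A A=dirty B=dirty
[2] after Left: loc=A A=dirty B=dirty
[3] after Right: loc=B A=dirty B=dirty
[4] after Right: loc=B A=dirty B=dirty
[5] after Suck: loc=B A=dirty B=clean
[6] after Suck: loc=B A=dirty B=clean

loc=B A=dirty B=clean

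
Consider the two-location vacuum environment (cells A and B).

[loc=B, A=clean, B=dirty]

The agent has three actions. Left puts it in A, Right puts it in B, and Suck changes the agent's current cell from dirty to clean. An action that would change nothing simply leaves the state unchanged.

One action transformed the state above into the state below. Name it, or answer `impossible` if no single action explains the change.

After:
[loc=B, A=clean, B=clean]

Suck

try  Left: <A|clean|dirty>
try Right: <B|clean|dirty>
try  Suck: <B|clean|clean>  ← match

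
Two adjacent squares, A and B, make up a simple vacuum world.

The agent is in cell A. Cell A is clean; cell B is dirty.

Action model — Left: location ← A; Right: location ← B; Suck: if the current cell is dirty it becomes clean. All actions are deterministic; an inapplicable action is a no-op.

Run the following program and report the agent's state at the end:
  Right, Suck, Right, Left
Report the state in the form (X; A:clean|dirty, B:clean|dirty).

(A; A:clean, B:clean)

1. Right → (B; A:clean, B:dirty)
2. Suck → (B; A:clean, B:clean)
3. Right → (B; A:clean, B:clean)
4. Left → (A; A:clean, B:clean)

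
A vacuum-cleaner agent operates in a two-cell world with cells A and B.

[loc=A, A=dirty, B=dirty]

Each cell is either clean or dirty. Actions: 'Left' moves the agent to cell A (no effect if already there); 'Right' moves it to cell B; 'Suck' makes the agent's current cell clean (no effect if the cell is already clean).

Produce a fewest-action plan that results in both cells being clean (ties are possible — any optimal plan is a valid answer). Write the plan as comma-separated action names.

step 1/3 (Suck): loc=A A=clean B=dirty
step 2/3 (Right): loc=B A=clean B=dirty
step 3/3 (Suck): loc=B A=clean B=clean
min 3: Suck A + move + Suck B

Suck, Right, Suck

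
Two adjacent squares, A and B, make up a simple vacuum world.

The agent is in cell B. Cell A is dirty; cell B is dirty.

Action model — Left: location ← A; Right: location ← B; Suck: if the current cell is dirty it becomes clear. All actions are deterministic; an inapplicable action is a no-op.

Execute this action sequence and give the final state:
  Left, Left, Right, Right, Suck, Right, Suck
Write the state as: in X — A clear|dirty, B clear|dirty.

in B — A dirty, B clear

t=1 Left ⇒ in A — A dirty, B dirty
t=2 Left ⇒ in A — A dirty, B dirty
t=3 Right ⇒ in B — A dirty, B dirty
t=4 Right ⇒ in B — A dirty, B dirty
t=5 Suck ⇒ in B — A dirty, B clear
t=6 Right ⇒ in B — A dirty, B clear
t=7 Suck ⇒ in B — A dirty, B clear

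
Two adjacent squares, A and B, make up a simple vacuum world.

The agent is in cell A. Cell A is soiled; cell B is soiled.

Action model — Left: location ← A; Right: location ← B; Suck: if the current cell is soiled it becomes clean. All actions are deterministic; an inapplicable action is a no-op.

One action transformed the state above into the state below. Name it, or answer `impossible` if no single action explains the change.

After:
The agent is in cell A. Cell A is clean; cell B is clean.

impossible

try  Left: in A — A soiled, B soiled
try Right: in B — A soiled, B soiled
try  Suck: in A — A clean, B soiled
no single action produces the after-state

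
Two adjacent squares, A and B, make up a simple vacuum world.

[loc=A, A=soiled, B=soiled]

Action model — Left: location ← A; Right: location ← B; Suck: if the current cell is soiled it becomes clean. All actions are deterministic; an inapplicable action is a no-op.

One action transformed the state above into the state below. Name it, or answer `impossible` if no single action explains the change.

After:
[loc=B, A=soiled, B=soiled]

Right

try  Left: (A; A:soiled, B:soiled)
try Right: (B; A:soiled, B:soiled)  ← match
try  Suck: (A; A:clean, B:soiled)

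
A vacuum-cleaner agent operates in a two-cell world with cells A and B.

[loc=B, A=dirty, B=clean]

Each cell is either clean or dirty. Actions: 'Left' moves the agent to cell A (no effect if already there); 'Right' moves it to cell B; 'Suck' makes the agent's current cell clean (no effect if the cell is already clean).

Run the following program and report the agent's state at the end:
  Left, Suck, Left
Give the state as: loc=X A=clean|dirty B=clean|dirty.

t=1 Left ⇒ loc=A A=dirty B=clean
t=2 Suck ⇒ loc=A A=clean B=clean
t=3 Left ⇒ loc=A A=clean B=clean

loc=A A=clean B=clean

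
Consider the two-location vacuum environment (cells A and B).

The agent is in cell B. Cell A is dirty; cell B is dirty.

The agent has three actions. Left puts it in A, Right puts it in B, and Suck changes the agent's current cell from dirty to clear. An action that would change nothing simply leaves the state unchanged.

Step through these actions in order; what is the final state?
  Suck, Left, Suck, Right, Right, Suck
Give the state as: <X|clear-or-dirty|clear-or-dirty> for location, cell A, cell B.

1) do Suck; now <B|dirty|clear>
2) do Left; now <A|dirty|clear>
3) do Suck; now <A|clear|clear>
4) do Right; now <B|clear|clear>
5) do Right; now <B|clear|clear>
6) do Suck; now <B|clear|clear>

<B|clear|clear>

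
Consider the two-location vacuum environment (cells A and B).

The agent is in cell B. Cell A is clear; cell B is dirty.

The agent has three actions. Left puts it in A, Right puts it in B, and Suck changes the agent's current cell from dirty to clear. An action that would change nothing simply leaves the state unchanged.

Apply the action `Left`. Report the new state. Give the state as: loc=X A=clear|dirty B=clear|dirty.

start: loc=B A=clear B=dirty
1. Left → loc=A A=clear B=dirty

loc=A A=clear B=dirty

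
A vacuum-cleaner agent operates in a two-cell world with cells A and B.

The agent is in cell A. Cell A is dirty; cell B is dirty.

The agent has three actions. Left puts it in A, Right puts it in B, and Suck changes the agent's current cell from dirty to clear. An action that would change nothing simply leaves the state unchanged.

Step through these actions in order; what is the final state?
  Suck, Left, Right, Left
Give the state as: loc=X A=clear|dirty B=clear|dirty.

Suck (#1): loc=A A=clear B=dirty
Left (#2): loc=A A=clear B=dirty
Right (#3): loc=B A=clear B=dirty
Left (#4): loc=A A=clear B=dirty

loc=A A=clear B=dirty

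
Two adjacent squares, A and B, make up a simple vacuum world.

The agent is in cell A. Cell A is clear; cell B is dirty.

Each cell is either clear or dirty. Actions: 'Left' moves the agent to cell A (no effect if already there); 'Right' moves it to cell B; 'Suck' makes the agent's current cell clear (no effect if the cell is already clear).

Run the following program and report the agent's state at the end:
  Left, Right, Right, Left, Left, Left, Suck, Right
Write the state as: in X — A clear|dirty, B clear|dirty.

in B — A clear, B dirty

Left (#1): in A — A clear, B dirty
Right (#2): in B — A clear, B dirty
Right (#3): in B — A clear, B dirty
Left (#4): in A — A clear, B dirty
Left (#5): in A — A clear, B dirty
Left (#6): in A — A clear, B dirty
Suck (#7): in A — A clear, B dirty
Right (#8): in B — A clear, B dirty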